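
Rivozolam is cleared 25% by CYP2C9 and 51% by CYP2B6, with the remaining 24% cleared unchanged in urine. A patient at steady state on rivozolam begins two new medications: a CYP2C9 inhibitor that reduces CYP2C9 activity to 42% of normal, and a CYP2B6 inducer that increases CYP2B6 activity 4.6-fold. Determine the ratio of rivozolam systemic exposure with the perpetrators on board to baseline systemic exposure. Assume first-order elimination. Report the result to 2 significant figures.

The CYP2C9 pathway (25% of clearance) drops to 0.42× activity: 0.25 × 0.42 = 0.105.
The CYP2B6 pathway (51% of clearance) is boosted to 4.6× activity: 0.51 × 4.6 = 2.346.
Non-CYP routes (24%) are unchanged.
New clearance relative to baseline: 0.105 + 2.346 + 0.24 = 2.691.
Because systemic exposure varies inversely with clearance, the combined effect is 1 / 2.691 = 0.37.

0.37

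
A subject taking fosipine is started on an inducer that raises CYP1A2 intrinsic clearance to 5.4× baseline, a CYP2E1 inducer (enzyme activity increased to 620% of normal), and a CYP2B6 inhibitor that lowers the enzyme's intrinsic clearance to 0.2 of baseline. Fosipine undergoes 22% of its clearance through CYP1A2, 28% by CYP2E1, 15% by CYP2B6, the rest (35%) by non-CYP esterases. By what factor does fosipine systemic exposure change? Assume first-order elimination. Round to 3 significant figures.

0.303

The CYP1A2 pathway (22% of clearance) is boosted to 5.4× activity: 0.22 × 5.4 = 1.188.
The CYP2E1 pathway (28% of clearance) increases to 6.2× activity: 0.28 × 6.2 = 1.736.
The CYP2B6 pathway (15% of clearance) is reduced to 0.2× activity: 0.15 × 0.2 = 0.03.
Non-CYP routes (35%) are unchanged.
Relative clearance = 1.188 + 1.736 + 0.03 + 0.35 = 3.304.
Because systemic exposure varies inversely with clearance, the combined effect is 1 / 3.304 = 0.303.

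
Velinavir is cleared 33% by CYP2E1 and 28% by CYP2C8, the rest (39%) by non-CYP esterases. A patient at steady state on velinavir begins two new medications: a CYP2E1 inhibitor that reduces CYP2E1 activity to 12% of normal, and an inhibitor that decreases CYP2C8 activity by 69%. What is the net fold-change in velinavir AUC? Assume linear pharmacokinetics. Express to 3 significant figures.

1.94

CYP2E1: 0.33 × 0.12 = 0.0396
CYP2C8: 0.28 × 0.31 = 0.0868
Other: 0.39 (unchanged)
New clearance relative to baseline: 0.0396 + 0.0868 + 0.39 = 0.5164.
Net AUC ratio = 1 / 0.5164 = 1.94.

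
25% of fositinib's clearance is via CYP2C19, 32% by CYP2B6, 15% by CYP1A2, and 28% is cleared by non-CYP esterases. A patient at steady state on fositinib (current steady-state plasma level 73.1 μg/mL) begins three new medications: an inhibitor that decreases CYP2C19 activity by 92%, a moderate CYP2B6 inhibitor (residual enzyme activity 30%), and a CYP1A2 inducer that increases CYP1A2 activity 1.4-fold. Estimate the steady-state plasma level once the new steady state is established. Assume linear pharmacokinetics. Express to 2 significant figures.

The CYP2C19 pathway (25% of clearance) drops to 0.08× activity: 0.25 × 0.08 = 0.02.
The CYP2B6 pathway (32% of clearance) falls to 0.3× activity: 0.32 × 0.3 = 0.096.
The CYP1A2 pathway (15% of clearance) rises to 1.4× activity: 0.15 × 1.4 = 0.21.
Non-CYP routes (28%) are unchanged.
Relative clearance = 0.02 + 0.096 + 0.21 + 0.28 = 0.606.
Dividing the baseline by the relative clearance: 73.1 / 0.606 = 1.2 × 10² μg/mL.

1.2 × 10² μg/mL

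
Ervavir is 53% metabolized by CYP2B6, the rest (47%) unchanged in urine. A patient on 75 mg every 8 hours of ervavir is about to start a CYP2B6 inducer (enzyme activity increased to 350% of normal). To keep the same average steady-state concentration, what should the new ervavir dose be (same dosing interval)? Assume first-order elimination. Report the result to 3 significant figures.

The CYP2B6 pathway (53% of clearance) is boosted to 3.5× activity: 0.53 × 3.5 = 1.855.
Non-CYP routes (47%) are unchanged.
New clearance relative to baseline: 1.855 + 0.47 = 2.325.
Exposure is unchanged when dose changes in proportion to clearance. New dose = 75 mg × 2.325 = 174 mg.

174 mg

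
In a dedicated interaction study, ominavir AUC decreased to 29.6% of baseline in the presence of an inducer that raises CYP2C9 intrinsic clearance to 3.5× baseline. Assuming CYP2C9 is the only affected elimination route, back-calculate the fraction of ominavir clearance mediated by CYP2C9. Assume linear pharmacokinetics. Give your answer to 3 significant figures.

0.951

Let x = fm,CYP2C9. Because AUC ∝ 1/CL, relative clearance rose to 1/0.296 = 3.378.
Only the CYP2C9 route changed, so 3.378 = x·3.5 + (1 − x), giving x = 0.951.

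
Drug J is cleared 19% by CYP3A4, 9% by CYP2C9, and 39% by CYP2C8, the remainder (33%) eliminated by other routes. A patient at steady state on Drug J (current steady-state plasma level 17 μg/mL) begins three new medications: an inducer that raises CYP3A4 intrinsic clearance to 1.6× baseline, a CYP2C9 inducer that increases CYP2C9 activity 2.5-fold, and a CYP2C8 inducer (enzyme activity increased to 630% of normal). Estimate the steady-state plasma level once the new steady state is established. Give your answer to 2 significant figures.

5.1 μg/mL

The CYP3A4 pathway (19% of clearance) rises to 1.6× activity: 0.19 × 1.6 = 0.304.
The CYP2C9 pathway (9% of clearance) rises to 2.5× activity: 0.09 × 2.5 = 0.225.
The CYP2C8 pathway (39% of clearance) is boosted to 6.3× activity: 0.39 × 6.3 = 2.457.
Non-CYP routes (33%) are unchanged.
CL_new/CL_old = 0.304 + 0.225 + 2.457 + 0.33 = 3.316.
Steady-state plasma level ∝ 1/CL: new value = 17 / 3.316 = 5.1 μg/mL.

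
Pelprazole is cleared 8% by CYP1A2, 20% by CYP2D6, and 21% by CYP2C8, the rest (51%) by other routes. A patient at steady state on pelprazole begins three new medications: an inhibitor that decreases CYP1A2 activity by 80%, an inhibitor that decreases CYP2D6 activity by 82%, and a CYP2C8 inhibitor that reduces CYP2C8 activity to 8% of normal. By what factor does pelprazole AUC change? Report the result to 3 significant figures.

CYP1A2: 0.08 × 0.2 = 0.016
CYP2D6: 0.2 × 0.18 = 0.036
CYP2C8: 0.21 × 0.08 = 0.0168
Other: 0.51 (unchanged)
New clearance relative to baseline: 0.016 + 0.036 + 0.0168 + 0.51 = 0.5788.
Because AUC varies inversely with clearance, the combined effect is 1 / 0.5788 = 1.73.

1.73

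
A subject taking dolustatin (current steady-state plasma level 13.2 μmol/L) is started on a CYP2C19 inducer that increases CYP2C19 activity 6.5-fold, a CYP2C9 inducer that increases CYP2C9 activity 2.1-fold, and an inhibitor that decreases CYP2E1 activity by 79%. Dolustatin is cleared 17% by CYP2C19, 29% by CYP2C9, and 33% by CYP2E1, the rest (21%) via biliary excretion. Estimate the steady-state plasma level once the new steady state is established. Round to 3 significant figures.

6.62 μmol/L

The CYP2C19 pathway (17% of clearance) is boosted to 6.5× activity: 0.17 × 6.5 = 1.105.
The CYP2C9 pathway (29% of clearance) rises to 2.1× activity: 0.29 × 2.1 = 0.609.
The CYP2E1 pathway (33% of clearance) falls to 0.21× activity: 0.33 × 0.21 = 0.0693.
Non-CYP routes (21%) are unchanged.
CL_new/CL_old = 1.105 + 0.609 + 0.0693 + 0.21 = 1.9933.
Steady-state plasma level ∝ 1/CL: new value = 13.2 / 1.9933 = 6.62 μmol/L.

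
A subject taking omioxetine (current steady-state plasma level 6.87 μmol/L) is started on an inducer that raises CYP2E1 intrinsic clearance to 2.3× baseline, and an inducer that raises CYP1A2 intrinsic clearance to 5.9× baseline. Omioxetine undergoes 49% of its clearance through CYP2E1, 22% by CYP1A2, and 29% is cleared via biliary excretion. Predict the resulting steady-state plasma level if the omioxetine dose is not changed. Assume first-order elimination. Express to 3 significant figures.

2.53 μmol/L

The CYP2E1 pathway (49% of clearance) rises to 2.3× activity: 0.49 × 2.3 = 1.127.
The CYP1A2 pathway (22% of clearance) increases to 5.9× activity: 0.22 × 5.9 = 1.298.
The remaining 29% of clearance is unaffected.
New clearance relative to baseline: 1.127 + 1.298 + 0.29 = 2.715.
Steady-state plasma level ∝ 1/CL: new value = 6.87 / 2.715 = 2.53 μmol/L.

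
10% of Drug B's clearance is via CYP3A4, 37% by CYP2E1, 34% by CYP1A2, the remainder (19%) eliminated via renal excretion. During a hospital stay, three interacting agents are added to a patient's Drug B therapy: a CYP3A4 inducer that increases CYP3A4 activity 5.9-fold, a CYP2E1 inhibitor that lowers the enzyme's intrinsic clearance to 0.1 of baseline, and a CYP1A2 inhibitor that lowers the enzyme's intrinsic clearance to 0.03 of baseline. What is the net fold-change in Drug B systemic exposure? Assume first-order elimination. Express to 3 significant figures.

1.21

CYP3A4: 0.1 × 5.9 = 0.59
CYP2E1: 0.37 × 0.1 = 0.037
CYP1A2: 0.34 × 0.03 = 0.0102
Other: 0.19 (unchanged)
CL_new/CL_old = 0.59 + 0.037 + 0.0102 + 0.19 = 0.8272.
Because systemic exposure varies inversely with clearance, the combined effect is 1 / 0.8272 = 1.21.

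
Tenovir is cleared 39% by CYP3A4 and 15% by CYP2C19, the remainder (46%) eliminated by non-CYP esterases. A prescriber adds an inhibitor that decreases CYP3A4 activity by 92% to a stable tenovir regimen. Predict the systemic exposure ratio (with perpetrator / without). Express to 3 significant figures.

The CYP3A4 pathway (39% of clearance) is reduced to 0.08× activity: 0.39 × 0.08 = 0.0312.
CYP2C19 (15%) and the residual 46% are unaffected.
New clearance relative to baseline: 0.0312 + 0.15 + 0.46 = 0.6412.
Systemic exposure ratio = CL_old/CL_new = 1 / 0.6412 = 1.56.

1.56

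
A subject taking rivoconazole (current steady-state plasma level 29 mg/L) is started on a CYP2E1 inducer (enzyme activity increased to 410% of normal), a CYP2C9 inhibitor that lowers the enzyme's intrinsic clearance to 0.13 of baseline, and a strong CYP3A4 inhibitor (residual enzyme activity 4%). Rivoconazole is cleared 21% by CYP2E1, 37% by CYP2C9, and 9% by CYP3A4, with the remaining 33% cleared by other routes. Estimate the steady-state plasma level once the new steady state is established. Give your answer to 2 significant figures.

CYP2E1: 0.21 × 4.1 = 0.861
CYP2C9: 0.37 × 0.13 = 0.0481
CYP3A4: 0.09 × 0.04 = 0.0036
Other: 0.33 (unchanged)
Relative clearance = 0.861 + 0.0481 + 0.0036 + 0.33 = 1.2427.
Dividing the baseline by the relative clearance: 29 / 1.2427 = 23 mg/L.

23 mg/L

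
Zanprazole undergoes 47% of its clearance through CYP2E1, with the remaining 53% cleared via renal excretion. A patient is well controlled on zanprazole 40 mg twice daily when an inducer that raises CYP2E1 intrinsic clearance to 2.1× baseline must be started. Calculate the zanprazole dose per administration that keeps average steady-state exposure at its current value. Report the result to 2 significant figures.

The CYP2E1 pathway (47% of clearance) increases to 2.1× activity: 0.47 × 2.1 = 0.987.
Non-CYP routes (53%) are unchanged.
CL_new/CL_old = 0.987 + 0.53 = 1.517.
To maintain the same steady-state level, dose must scale with clearance: new dose = 40 × 1.517 = 61 mg.

61 mg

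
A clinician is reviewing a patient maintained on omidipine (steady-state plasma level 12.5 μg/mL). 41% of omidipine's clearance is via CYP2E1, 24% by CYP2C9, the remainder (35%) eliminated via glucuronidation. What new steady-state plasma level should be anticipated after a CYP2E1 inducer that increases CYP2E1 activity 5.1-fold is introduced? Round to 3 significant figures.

The CYP2E1 pathway (41% of clearance) is boosted to 5.1× activity: 0.41 × 5.1 = 2.091.
CYP2C9 (24%) and the residual 35% are unaffected.
New clearance relative to baseline: 2.091 + 0.24 + 0.35 = 2.681.
Steady-state plasma level ∝ 1/CL, so new value = 12.5 / 2.681 = 4.66 μg/mL.

4.66 μg/mL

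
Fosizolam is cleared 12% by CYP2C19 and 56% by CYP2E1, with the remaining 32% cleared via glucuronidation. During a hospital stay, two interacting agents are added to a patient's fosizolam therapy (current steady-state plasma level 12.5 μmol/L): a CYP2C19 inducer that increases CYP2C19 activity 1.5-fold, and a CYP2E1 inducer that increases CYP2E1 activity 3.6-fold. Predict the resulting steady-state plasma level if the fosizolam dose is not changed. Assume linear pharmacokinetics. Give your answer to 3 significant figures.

The CYP2C19 pathway (12% of clearance) increases to 1.5× activity: 0.12 × 1.5 = 0.18.
The CYP2E1 pathway (56% of clearance) is boosted to 3.6× activity: 0.56 × 3.6 = 2.016.
The remaining 32% of clearance is unaffected.
CL_new/CL_old = 0.18 + 2.016 + 0.32 = 2.516.
New steady-state plasma level = 12.5 / 2.516 = 4.97 μmol/L (concentration scales inversely with clearance).

4.97 μmol/L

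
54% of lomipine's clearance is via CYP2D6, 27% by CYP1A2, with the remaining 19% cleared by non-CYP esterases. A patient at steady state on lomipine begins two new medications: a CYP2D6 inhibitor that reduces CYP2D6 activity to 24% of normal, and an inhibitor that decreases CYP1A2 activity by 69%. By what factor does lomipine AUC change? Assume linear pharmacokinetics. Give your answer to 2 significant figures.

2.5

The CYP2D6 pathway (54% of clearance) is reduced to 0.24× activity: 0.54 × 0.24 = 0.1296.
The CYP1A2 pathway (27% of clearance) falls to 0.31× activity: 0.27 × 0.31 = 0.0837.
The remaining 19% of clearance is unaffected.
New clearance relative to baseline: 0.1296 + 0.0837 + 0.19 = 0.4033.
Because AUC varies inversely with clearance, the combined effect is 1 / 0.4033 = 2.5.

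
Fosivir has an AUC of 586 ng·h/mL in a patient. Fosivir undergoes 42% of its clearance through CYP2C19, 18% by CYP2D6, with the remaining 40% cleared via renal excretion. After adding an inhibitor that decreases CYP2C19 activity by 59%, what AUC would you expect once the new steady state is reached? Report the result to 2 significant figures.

7.8 × 10² ng·h/mL

The CYP2C19 pathway (42% of clearance) falls to 0.41× activity: 0.42 × 0.41 = 0.1722.
CYP2D6 (18%) and the residual 40% are unaffected.
Relative clearance = 0.1722 + 0.18 + 0.4 = 0.7522.
AUC ∝ 1/CL, so new value = 586 / 0.7522 = 7.8 × 10² ng·h/mL.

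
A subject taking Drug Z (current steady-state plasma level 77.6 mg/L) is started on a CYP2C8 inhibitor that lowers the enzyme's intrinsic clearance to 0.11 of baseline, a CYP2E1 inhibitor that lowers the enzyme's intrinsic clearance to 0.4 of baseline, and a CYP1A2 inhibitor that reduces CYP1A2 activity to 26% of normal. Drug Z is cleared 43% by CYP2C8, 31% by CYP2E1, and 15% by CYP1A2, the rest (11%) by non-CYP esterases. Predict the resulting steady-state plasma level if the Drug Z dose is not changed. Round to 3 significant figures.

242 mg/L

CYP2C8: 0.43 × 0.11 = 0.0473
CYP2E1: 0.31 × 0.4 = 0.124
CYP1A2: 0.15 × 0.26 = 0.039
Other: 0.11 (unchanged)
CL_new/CL_old = 0.0473 + 0.124 + 0.039 + 0.11 = 0.3203.
Steady-state plasma level ∝ 1/CL: new value = 77.6 / 0.3203 = 242 mg/L.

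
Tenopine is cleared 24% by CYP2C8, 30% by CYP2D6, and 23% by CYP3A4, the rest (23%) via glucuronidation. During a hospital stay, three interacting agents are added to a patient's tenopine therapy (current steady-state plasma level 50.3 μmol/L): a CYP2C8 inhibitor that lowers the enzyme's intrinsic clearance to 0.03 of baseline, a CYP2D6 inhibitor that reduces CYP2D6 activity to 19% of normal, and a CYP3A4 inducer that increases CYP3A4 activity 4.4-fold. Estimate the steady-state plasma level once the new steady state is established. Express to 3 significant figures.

38.5 μmol/L

The CYP2C8 pathway (24% of clearance) falls to 0.03× activity: 0.24 × 0.03 = 0.0072.
The CYP2D6 pathway (30% of clearance) is reduced to 0.19× activity: 0.3 × 0.19 = 0.057.
The CYP3A4 pathway (23% of clearance) increases to 4.4× activity: 0.23 × 4.4 = 1.012.
Non-CYP routes (23%) are unchanged.
New clearance relative to baseline: 0.0072 + 0.057 + 1.012 + 0.23 = 1.3062.
New steady-state plasma level = 50.3 / 1.3062 = 38.5 μmol/L (concentration scales inversely with clearance).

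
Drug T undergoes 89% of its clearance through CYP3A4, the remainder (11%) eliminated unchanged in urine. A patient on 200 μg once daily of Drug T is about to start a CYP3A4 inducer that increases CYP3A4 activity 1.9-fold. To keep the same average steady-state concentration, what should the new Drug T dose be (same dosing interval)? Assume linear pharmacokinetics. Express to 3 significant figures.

360 μg

The CYP3A4 pathway (89% of clearance) rises to 1.9× activity: 0.89 × 1.9 = 1.691.
The remaining 11% of clearance is unaffected.
CL_new/CL_old = 1.691 + 0.11 = 1.801.
Css,avg = (dose rate)/CL, so holding Css fixed requires dose ∝ CL: 200 × 1.801 = 360 μg.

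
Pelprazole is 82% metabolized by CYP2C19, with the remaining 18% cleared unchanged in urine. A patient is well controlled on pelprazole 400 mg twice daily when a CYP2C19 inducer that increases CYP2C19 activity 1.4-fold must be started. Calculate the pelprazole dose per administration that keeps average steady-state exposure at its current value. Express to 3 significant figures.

531 mg

CYP2C19: 0.82 × 1.4 = 1.148
Other: 0.18 (unchanged)
CL_new/CL_old = 1.148 + 0.18 = 1.328.
To maintain the same steady-state level, dose must scale with clearance: new dose = 400 × 1.328 = 531 mg.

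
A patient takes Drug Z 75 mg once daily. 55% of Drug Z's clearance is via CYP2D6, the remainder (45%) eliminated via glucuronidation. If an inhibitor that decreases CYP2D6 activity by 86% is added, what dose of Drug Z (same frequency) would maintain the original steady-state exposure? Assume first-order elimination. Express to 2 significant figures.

The CYP2D6 pathway (55% of clearance) drops to 0.14× activity: 0.55 × 0.14 = 0.077.
The remaining 45% of clearance is unaffected.
Relative clearance = 0.077 + 0.45 = 0.527.
Css,avg = (dose rate)/CL, so holding Css fixed requires dose ∝ CL: 75 × 0.527 = 40 mg.

40 mg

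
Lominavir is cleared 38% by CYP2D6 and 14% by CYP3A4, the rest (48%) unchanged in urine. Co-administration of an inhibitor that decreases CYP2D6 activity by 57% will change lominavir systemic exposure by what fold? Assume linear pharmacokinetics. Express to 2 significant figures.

1.3

The CYP2D6 pathway (38% of clearance) drops to 0.43× activity: 0.38 × 0.43 = 0.1634.
CYP3A4 (14%) and the residual 48% are unaffected.
CL_new/CL_old = 0.1634 + 0.14 + 0.48 = 0.7834.
Systemic exposure is inversely proportional to clearance, so the fold-change is 1 / 0.7834 = 1.3.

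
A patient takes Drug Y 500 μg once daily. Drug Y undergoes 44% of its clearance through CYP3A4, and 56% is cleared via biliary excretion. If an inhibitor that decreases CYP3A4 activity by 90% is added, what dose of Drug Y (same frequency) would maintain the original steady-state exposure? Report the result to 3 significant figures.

302 μg

The CYP3A4 pathway (44% of clearance) falls to 0.1× activity: 0.44 × 0.1 = 0.044.
Non-CYP routes (56%) are unchanged.
CL_new/CL_old = 0.044 + 0.56 = 0.604.
Css,avg = (dose rate)/CL, so holding Css fixed requires dose ∝ CL: 500 × 0.604 = 302 μg.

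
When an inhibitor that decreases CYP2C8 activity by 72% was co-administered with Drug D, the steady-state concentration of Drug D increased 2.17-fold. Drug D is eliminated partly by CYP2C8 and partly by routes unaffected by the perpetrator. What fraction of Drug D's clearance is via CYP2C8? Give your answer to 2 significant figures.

CL'/CL = 1 / 2.17 = 0.4608
0.28·fm + (1 − fm) = 0.4608
fm = (0.4608 − 1) / (0.28 − 1) = 0.75

0.75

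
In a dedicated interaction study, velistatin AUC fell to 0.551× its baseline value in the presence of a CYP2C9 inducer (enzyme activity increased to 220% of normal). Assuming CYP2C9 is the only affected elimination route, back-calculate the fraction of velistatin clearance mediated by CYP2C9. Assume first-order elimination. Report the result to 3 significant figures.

0.679

CL'/CL = 1 / 0.551 = 1.815
2.2·fm + (1 − fm) = 1.815
fm = (1.815 − 1) / (2.2 − 1) = 0.679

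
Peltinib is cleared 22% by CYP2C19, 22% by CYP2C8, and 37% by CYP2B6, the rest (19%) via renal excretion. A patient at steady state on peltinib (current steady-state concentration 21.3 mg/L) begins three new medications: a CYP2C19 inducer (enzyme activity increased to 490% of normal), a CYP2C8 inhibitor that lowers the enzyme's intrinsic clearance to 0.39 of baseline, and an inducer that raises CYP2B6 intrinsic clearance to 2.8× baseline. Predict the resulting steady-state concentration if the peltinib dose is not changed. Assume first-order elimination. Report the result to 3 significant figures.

The CYP2C19 pathway (22% of clearance) is boosted to 4.9× activity: 0.22 × 4.9 = 1.078.
The CYP2C8 pathway (22% of clearance) drops to 0.39× activity: 0.22 × 0.39 = 0.0858.
The CYP2B6 pathway (37% of clearance) is boosted to 2.8× activity: 0.37 × 2.8 = 1.036.
Non-CYP routes (19%) are unchanged.
New clearance relative to baseline: 1.078 + 0.0858 + 1.036 + 0.19 = 2.3898.
New steady-state concentration = 21.3 / 2.3898 = 8.91 mg/L (concentration scales inversely with clearance).

8.91 mg/L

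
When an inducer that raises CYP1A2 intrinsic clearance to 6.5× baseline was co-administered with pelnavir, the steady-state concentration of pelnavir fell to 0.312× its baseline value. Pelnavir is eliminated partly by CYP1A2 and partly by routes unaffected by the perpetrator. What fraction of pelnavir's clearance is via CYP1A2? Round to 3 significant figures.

0.401

CL'/CL = 1 / 0.312 = 3.205
6.5·fm + (1 − fm) = 3.205
fm = (3.205 − 1) / (6.5 − 1) = 0.401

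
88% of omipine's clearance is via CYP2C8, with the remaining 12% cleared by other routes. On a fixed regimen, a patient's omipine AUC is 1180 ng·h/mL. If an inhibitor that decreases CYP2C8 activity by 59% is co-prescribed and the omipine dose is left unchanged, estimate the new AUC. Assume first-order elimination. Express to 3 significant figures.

2.45 × 10³ ng·h/mL

The CYP2C8 pathway (88% of clearance) drops to 0.41× activity: 0.88 × 0.41 = 0.3608.
The remaining 12% of clearance is unaffected.
Relative clearance = 0.3608 + 0.12 = 0.4808.
New AUC = baseline ÷ relative clearance = 1180 / 0.4808 = 2.45 × 10³ ng·h/mL.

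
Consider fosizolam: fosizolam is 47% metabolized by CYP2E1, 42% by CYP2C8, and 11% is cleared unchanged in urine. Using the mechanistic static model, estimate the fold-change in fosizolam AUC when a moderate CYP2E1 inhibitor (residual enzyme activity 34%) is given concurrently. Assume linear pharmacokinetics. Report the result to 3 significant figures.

The CYP2E1 pathway (47% of clearance) is reduced to 0.34× activity: 0.47 × 0.34 = 0.1598.
CYP2C8 (42%) and the residual 11% are unaffected.
CL_new/CL_old = 0.1598 + 0.42 + 0.11 = 0.6898.
AUC ratio = CL_old/CL_new = 1 / 0.6898 = 1.45.

1.45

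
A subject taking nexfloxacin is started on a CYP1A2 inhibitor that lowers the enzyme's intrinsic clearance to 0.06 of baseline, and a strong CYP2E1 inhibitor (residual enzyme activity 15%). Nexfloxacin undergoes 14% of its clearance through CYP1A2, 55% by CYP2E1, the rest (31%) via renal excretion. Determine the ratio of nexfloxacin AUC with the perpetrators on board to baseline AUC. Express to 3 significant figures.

CYP1A2: 0.14 × 0.06 = 0.0084
CYP2E1: 0.55 × 0.15 = 0.0825
Other: 0.31 (unchanged)
Relative clearance = 0.0084 + 0.0825 + 0.31 = 0.4009.
Because AUC varies inversely with clearance, the combined effect is 1 / 0.4009 = 2.49.

2.49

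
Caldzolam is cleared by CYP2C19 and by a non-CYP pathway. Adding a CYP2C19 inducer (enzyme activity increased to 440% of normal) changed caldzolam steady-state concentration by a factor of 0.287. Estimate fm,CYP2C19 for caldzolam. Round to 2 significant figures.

0.73

Let x = fm,CYP2C19. Because steady-state concentration ∝ 1/CL, relative clearance rose to 1/0.287 = 3.484.
Only the CYP2C19 route changed, so 3.484 = x·4.4 + (1 − x), giving x = 0.73.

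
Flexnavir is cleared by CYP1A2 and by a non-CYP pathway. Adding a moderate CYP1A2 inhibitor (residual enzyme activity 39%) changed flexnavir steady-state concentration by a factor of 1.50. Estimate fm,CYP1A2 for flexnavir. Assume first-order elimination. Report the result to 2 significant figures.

0.55

Call the CYP1A2 fraction fm. After the interaction, CL_new/CL_old = fm × 0.39 + (1 − fm).
Steady-state concentration ratio = 1 / (new CL fraction), so new CL fraction = 1 / 1.50 = 0.6667.
fm × 0.39 + 1 − fm = 0.6667  ⇒  fm × (0.39 − 1) = −0.3333  ⇒  fm = 0.55.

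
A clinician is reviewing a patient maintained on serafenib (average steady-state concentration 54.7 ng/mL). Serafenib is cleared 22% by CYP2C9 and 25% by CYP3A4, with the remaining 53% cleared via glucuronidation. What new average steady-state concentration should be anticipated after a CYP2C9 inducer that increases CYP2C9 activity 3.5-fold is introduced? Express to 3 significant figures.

The CYP2C9 pathway (22% of clearance) rises to 3.5× activity: 0.22 × 3.5 = 0.77.
CYP3A4 (25%) and the residual 53% are unaffected.
New clearance relative to baseline: 0.77 + 0.25 + 0.53 = 1.55.
New average steady-state concentration = baseline ÷ relative clearance = 54.7 / 1.55 = 35.3 ng/mL.

35.3 ng/mL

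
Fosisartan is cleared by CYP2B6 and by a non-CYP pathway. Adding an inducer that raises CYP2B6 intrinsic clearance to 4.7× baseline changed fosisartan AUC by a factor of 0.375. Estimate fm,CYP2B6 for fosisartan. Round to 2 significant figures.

0.45

Let fm be the CYP2B6 fraction. New clearance relative to baseline = fm × 4.7 + (1 − fm).
AUC ratio = 1 / (new CL fraction), so new CL fraction = 1 / 0.375 = 2.667.
fm × 4.7 + 1 − fm = 2.667  ⇒  fm × (4.7 − 1) = 1.667  ⇒  fm = 0.45.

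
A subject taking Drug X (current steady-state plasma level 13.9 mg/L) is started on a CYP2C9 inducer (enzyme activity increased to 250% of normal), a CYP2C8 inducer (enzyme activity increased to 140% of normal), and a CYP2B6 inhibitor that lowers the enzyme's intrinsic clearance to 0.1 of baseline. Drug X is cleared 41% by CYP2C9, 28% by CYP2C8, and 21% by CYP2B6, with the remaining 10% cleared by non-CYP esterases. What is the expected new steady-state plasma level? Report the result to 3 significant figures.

9.04 mg/L

CYP2C9: 0.41 × 2.5 = 1.025
CYP2C8: 0.28 × 1.4 = 0.392
CYP2B6: 0.21 × 0.1 = 0.021
Other: 0.1 (unchanged)
CL_new/CL_old = 1.025 + 0.392 + 0.021 + 0.1 = 1.538.
New steady-state plasma level = 13.9 / 1.538 = 9.04 mg/L (concentration scales inversely with clearance).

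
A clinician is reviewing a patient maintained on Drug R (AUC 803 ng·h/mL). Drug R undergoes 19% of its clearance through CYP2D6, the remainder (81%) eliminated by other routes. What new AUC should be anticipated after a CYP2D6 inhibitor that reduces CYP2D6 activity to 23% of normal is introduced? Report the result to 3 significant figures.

941 ng·h/mL

The CYP2D6 pathway (19% of clearance) falls to 0.23× activity: 0.19 × 0.23 = 0.0437.
The remaining 81% of clearance is unaffected.
New clearance relative to baseline: 0.0437 + 0.81 = 0.8537.
AUC ∝ 1/CL, so new value = 803 / 0.8537 = 941 ng·h/mL.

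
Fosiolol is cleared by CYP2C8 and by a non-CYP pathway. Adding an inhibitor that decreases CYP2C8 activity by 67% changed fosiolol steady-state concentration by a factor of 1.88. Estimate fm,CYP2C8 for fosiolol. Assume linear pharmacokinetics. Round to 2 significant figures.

0.70

Call the CYP2C8 fraction fm. After the interaction, CL_new/CL_old = fm × 0.33 + (1 − fm).
Steady-state concentration ratio = 1 / (new CL fraction), so new CL fraction = 1 / 1.88 = 0.5319.
fm × 0.33 + 1 − fm = 0.5319  ⇒  fm × (0.33 − 1) = −0.4681  ⇒  fm = 0.70.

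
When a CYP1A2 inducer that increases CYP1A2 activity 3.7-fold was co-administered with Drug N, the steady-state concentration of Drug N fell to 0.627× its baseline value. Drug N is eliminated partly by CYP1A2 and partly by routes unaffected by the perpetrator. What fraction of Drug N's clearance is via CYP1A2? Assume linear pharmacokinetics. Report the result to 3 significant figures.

Write x for the fraction cleared via CYP1A2. The observed steady-state concentration change means clearance rose to 1/0.627 = 1.595 of baseline.
Only the CYP1A2 route changed, so 1.595 = x·3.7 + (1 − x), giving x = 0.220.

0.220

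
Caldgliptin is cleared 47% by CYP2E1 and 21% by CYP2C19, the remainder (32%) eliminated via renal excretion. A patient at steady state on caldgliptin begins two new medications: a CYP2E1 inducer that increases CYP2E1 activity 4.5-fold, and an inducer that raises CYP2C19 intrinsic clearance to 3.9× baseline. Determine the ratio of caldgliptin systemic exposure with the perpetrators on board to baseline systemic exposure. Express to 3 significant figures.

The CYP2E1 pathway (47% of clearance) rises to 4.5× activity: 0.47 × 4.5 = 2.115.
The CYP2C19 pathway (21% of clearance) increases to 3.9× activity: 0.21 × 3.9 = 0.819.
Non-CYP routes (32%) are unchanged.
New clearance relative to baseline: 2.115 + 0.819 + 0.32 = 3.254.
Net systemic exposure ratio = 1 / 3.254 = 0.307.

0.307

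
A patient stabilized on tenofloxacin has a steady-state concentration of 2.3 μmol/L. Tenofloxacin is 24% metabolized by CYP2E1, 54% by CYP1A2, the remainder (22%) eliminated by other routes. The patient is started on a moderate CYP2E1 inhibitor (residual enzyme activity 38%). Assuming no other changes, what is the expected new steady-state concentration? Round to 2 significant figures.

2.7 μmol/L

The CYP2E1 pathway (24% of clearance) falls to 0.38× activity: 0.24 × 0.38 = 0.0912.
CYP1A2 (54%) and the residual 22% are unaffected.
Relative clearance = 0.0912 + 0.54 + 0.22 = 0.8512.
With dosing unchanged, steady-state concentration scales as 1/CL: 2.3 / 0.8512 = 2.7 μmol/L.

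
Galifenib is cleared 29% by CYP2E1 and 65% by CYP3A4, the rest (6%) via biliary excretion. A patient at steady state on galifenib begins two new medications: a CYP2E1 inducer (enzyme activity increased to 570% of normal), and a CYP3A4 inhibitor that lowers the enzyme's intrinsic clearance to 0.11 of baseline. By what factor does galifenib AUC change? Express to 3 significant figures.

0.560

The CYP2E1 pathway (29% of clearance) increases to 5.7× activity: 0.29 × 5.7 = 1.653.
The CYP3A4 pathway (65% of clearance) is reduced to 0.11× activity: 0.65 × 0.11 = 0.0715.
Non-CYP routes (6%) are unchanged.
Relative clearance = 1.653 + 0.0715 + 0.06 = 1.7845.
Net AUC ratio = 1 / 1.7845 = 0.560.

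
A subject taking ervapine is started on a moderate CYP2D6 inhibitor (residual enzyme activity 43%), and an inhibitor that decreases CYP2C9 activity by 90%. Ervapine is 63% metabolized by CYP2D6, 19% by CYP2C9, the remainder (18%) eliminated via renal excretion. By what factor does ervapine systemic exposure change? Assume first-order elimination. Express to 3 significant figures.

The CYP2D6 pathway (63% of clearance) falls to 0.43× activity: 0.63 × 0.43 = 0.2709.
The CYP2C9 pathway (19% of clearance) falls to 0.1× activity: 0.19 × 0.1 = 0.019.
Non-CYP routes (18%) are unchanged.
CL_new/CL_old = 0.2709 + 0.019 + 0.18 = 0.4699.
Net systemic exposure ratio = 1 / 0.4699 = 2.13.

2.13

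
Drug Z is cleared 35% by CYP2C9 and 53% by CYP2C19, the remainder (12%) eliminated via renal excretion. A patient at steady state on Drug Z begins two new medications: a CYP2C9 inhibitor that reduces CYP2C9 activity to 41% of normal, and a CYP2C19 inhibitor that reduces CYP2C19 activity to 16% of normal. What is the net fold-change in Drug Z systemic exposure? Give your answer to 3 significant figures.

2.87

The CYP2C9 pathway (35% of clearance) falls to 0.41× activity: 0.35 × 0.41 = 0.1435.
The CYP2C19 pathway (53% of clearance) falls to 0.16× activity: 0.53 × 0.16 = 0.0848.
Non-CYP routes (12%) are unchanged.
CL_new/CL_old = 0.1435 + 0.0848 + 0.12 = 0.3483.
Because systemic exposure varies inversely with clearance, the combined effect is 1 / 0.3483 = 2.87.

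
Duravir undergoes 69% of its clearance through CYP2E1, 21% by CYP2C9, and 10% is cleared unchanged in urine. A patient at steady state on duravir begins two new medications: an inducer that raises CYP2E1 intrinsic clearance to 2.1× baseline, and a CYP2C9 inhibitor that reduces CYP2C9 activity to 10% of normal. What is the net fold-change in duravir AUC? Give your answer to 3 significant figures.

The CYP2E1 pathway (69% of clearance) is boosted to 2.1× activity: 0.69 × 2.1 = 1.449.
The CYP2C9 pathway (21% of clearance) drops to 0.1× activity: 0.21 × 0.1 = 0.021.
The remaining 10% of clearance is unaffected.
Relative clearance = 1.449 + 0.021 + 0.1 = 1.57.
AUC ∝ 1/CL: fold-change = 1 / 1.57 = 0.637.

0.637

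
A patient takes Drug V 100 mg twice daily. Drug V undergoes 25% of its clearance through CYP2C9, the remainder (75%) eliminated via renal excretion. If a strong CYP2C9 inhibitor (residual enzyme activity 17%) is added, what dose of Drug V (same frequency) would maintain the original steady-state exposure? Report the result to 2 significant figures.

The CYP2C9 pathway (25% of clearance) falls to 0.17× activity: 0.25 × 0.17 = 0.0425.
Non-CYP routes (75%) are unchanged.
New clearance relative to baseline: 0.0425 + 0.75 = 0.7925.
Exposure is unchanged when dose changes in proportion to clearance. New dose = 100 mg × 0.7925 = 79 mg.

79 mg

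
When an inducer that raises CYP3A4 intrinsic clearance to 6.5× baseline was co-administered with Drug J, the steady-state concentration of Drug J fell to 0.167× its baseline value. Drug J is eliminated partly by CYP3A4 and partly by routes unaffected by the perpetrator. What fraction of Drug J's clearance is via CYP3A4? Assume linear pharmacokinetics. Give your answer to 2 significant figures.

0.91

Let x = fm,CYP3A4. Because steady-state concentration ∝ 1/CL, relative clearance rose to 1/0.167 = 5.988.
Only the CYP3A4 route changed, so 5.988 = x·6.5 + (1 − x), giving x = 0.91.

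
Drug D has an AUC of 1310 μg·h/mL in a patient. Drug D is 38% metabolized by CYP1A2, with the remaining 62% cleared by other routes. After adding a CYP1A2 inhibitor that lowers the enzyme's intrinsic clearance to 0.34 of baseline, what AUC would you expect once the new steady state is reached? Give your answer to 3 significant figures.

The CYP1A2 pathway (38% of clearance) falls to 0.34× activity: 0.38 × 0.34 = 0.1292.
The remaining 62% of clearance is unaffected.
New clearance relative to baseline: 0.1292 + 0.62 = 0.7492.
New AUC = baseline ÷ relative clearance = 1310 / 0.7492 = 1.75 × 10³ μg·h/mL.

1.75 × 10³ μg·h/mL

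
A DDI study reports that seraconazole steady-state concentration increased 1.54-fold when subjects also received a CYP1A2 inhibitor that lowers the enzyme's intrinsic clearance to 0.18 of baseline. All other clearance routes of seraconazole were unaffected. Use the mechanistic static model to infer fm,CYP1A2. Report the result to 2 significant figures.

0.43

Call the CYP1A2 fraction fm. After the interaction, CL_new/CL_old = fm × 0.18 + (1 − fm).
Steady-state concentration ratio = 1 / (new CL fraction), so new CL fraction = 1 / 1.54 = 0.6494.
fm × 0.18 + 1 − fm = 0.6494  ⇒  fm × (0.18 − 1) = −0.3506  ⇒  fm = 0.43.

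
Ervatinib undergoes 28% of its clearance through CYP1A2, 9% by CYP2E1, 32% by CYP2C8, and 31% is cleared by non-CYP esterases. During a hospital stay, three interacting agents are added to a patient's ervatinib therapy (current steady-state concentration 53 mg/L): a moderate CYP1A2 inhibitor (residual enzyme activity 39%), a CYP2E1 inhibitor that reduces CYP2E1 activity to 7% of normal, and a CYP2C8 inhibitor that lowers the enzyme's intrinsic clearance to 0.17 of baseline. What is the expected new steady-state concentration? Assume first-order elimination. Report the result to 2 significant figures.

1.1 × 10² mg/L

The CYP1A2 pathway (28% of clearance) is reduced to 0.39× activity: 0.28 × 0.39 = 0.1092.
The CYP2E1 pathway (9% of clearance) drops to 0.07× activity: 0.09 × 0.07 = 0.0063.
The CYP2C8 pathway (32% of clearance) falls to 0.17× activity: 0.32 × 0.17 = 0.0544.
Non-CYP routes (31%) are unchanged.
CL_new/CL_old = 0.1092 + 0.0063 + 0.0544 + 0.31 = 0.4799.
Steady-state concentration ∝ 1/CL: new value = 53 / 0.4799 = 1.1 × 10² mg/L.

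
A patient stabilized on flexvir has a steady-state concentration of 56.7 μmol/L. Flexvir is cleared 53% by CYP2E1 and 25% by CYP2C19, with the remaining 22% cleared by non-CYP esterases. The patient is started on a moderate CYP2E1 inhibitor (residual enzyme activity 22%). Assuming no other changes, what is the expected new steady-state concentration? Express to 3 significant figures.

The CYP2E1 pathway (53% of clearance) drops to 0.22× activity: 0.53 × 0.22 = 0.1166.
CYP2C19 (25%) and the residual 22% are unaffected.
CL_new/CL_old = 0.1166 + 0.25 + 0.22 = 0.5866.
With dosing unchanged, steady-state concentration scales as 1/CL: 56.7 / 0.5866 = 96.7 μmol/L.

96.7 μmol/L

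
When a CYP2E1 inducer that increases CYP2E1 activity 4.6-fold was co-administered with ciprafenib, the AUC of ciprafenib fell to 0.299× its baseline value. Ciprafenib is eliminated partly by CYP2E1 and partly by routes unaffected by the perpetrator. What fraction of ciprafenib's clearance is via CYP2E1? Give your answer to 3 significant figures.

Let fm be the CYP2E1 fraction. New clearance relative to baseline = fm × 4.6 + (1 − fm).
AUC ratio = 1 / (new CL fraction), so new CL fraction = 1 / 0.299 = 3.344.
fm × 4.6 + 1 − fm = 3.344  ⇒  fm × (4.6 − 1) = 2.344  ⇒  fm = 0.651.

0.651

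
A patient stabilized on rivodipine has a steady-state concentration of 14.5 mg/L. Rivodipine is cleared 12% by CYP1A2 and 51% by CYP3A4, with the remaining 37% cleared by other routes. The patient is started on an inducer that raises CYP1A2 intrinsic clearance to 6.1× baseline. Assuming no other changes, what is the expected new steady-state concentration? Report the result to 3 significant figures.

The CYP1A2 pathway (12% of clearance) is boosted to 6.1× activity: 0.12 × 6.1 = 0.732.
CYP3A4 (51%) and the residual 37% are unaffected.
New clearance relative to baseline: 0.732 + 0.51 + 0.37 = 1.612.
With dosing unchanged, steady-state concentration scales as 1/CL: 14.5 / 1.612 = 9.00 mg/L.

9.00 mg/L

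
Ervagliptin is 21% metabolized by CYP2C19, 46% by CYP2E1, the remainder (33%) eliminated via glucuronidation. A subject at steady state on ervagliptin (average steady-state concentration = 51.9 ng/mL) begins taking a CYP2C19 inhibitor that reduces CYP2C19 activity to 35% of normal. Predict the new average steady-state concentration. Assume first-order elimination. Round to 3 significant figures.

The CYP2C19 pathway (21% of clearance) drops to 0.35× activity: 0.21 × 0.35 = 0.0735.
CYP2E1 (46%) and the residual 33% are unaffected.
CL_new/CL_old = 0.0735 + 0.46 + 0.33 = 0.8635.
Average steady-state concentration ∝ 1/CL, so new value = 51.9 / 0.8635 = 60.1 ng/mL.

60.1 ng/mL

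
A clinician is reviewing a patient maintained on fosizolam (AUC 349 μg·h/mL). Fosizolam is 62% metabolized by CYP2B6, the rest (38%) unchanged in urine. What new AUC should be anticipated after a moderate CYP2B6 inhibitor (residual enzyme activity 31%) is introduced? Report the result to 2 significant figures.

The CYP2B6 pathway (62% of clearance) drops to 0.31× activity: 0.62 × 0.31 = 0.1922.
Non-CYP routes (38%) are unchanged.
CL_new/CL_old = 0.1922 + 0.38 = 0.5722.
New AUC = baseline ÷ relative clearance = 349 / 0.5722 = 6.1 × 10² μg·h/mL.

6.1 × 10² μg·h/mL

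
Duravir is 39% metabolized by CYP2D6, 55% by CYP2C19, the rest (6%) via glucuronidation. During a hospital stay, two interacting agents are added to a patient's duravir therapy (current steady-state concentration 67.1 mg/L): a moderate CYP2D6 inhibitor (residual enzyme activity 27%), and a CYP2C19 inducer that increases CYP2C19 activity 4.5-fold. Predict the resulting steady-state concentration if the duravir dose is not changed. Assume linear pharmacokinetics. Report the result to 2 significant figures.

25 mg/L

CYP2D6: 0.39 × 0.27 = 0.1053
CYP2C19: 0.55 × 4.5 = 2.475
Other: 0.06 (unchanged)
CL_new/CL_old = 0.1053 + 2.475 + 0.06 = 2.6403.
Steady-state concentration ∝ 1/CL: new value = 67.1 / 2.6403 = 25 mg/L.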